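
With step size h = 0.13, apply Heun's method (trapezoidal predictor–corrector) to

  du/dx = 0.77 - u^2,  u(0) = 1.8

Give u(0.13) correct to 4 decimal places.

1.5473

Heun: k1 = f(x_n, u_n); k2 = f(x_n + h, u_n + h·k1); u_{n+1} = u_n + (h/2)·(k1 + k2).
x=0.000000, u=1.800000:
  k1 = f(0.000000, 1.800000) = -2.470000
  k2 = f(0.130000, 1.478900) = -1.417145
  u ← 1.800000 + (0.13/2)·(-2.470000 + (-1.417145)) = 1.547336
u(0.13) ≈ 1.5473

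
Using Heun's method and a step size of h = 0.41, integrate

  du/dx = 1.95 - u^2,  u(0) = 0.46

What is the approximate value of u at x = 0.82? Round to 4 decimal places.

Heun: k1 = f(x_n, u_n); k2 = f(x_n + h, u_n + h·k1); u_{n+1} = u_n + (h/2)·(k1 + k2).
x=0.000000, u=0.460000:
  k1 = f(0.000000, 0.460000) = 1.738400
  k2 = f(0.410000, 1.172744) = 0.574672
  u ← 0.460000 + (0.41/2)·(1.738400 + 0.574672) = 0.934180
x=0.410000, u=0.934180:
  k1 = f(0.410000, 0.934180) = 1.077308
  k2 = f(0.820000, 1.375876) = 0.056965
  u ← 0.934180 + (0.41/2)·(1.077308 + 0.056965) = 1.166706
u(0.82) ≈ 1.1667

1.1667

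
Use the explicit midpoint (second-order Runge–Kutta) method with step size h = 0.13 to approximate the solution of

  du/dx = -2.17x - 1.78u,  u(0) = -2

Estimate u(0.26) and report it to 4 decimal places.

-1.3306

Midpoint: k1 = f(x_n, u_n); k2 = f(x_n + h/2, u_n + (h/2)·k1); u_{n+1} = u_n + h·k2.
x=0.000000, u=-2.000000:
  k1 = f(0.000000, -2.000000) = 3.560000
  k2 = f(0.065000, -1.768600) = 3.007058
  u ← -2.000000 + 0.13·3.007058 = -1.609082
x=0.130000, u=-1.609082:
  k1 = f(0.130000, -1.609082) = 2.582067
  k2 = f(0.195000, -1.441248) = 2.142272
  u ← -1.609082 + 0.13·2.142272 = -1.330587
u(0.26) ≈ -1.3306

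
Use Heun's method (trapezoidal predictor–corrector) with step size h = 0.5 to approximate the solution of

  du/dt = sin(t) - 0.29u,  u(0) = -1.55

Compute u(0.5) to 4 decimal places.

Heun: k1 = f(t_n, u_n); k2 = f(t_n + h, u_n + h·k1); u_{n+1} = u_n + (h/2)·(k1 + k2).
t=0.000000, u=-1.550000:
  k1 = f(0.000000, -1.550000) = 0.449500
  k2 = f(0.500000, -1.325250) = 0.863748
  u ← -1.550000 + (0.5/2)·(0.449500 + 0.863748) = -1.221688
u(0.5) ≈ -1.2217

-1.2217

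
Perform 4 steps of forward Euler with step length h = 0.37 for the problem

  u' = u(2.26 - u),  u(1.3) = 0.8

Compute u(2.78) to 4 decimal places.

2.2101

Euler: u_{n+1} = u_n + h·f(s_n, u_n).
s=1.300000, u=0.800000: f=1.168000 → u ← 0.800000 + 0.37·1.168000 = 1.232160
s=1.670000, u=1.232160: f=1.266463 → u ← 1.232160 + 0.37·1.266463 = 1.700751
s=2.040000, u=1.700751: f=0.951143 → u ← 1.700751 + 0.37·0.951143 = 2.052674
s=2.410000, u=2.052674: f=0.425572 → u ← 2.052674 + 0.37·0.425572 = 2.210136
u(2.78) ≈ 2.2101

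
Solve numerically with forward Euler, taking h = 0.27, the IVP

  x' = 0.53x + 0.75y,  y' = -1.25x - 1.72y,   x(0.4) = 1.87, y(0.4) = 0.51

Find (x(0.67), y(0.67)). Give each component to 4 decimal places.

Euler on (x,y): x_{n+1} = x_n + h·x', y_{n+1} = y_n + h·y'.
0.400000: (1.870000, 0.510000); f=(1.373600, -3.214700) → (2.240872, -0.357969)
(x(0.67), y(0.67)) ≈ (2.2409, -0.3580)

2.2409, -0.3580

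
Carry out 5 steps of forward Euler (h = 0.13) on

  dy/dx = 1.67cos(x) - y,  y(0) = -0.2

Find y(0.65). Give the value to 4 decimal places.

0.6883

Euler: y_{n+1} = y_n + h·f(x_n, y_n).
x=0.000000, y=-0.200000: f=1.870000 → y ← -0.200000 + 0.13·1.870000 = 0.043100
x=0.130000, y=0.043100: f=1.612808 → y ← 0.043100 + 0.13·1.612808 = 0.252765
x=0.260000, y=0.252765: f=1.361106 → y ← 0.252765 + 0.13·1.361106 = 0.429709
x=0.390000, y=0.429709: f=1.114889 → y ← 0.429709 + 0.13·1.114889 = 0.574644
x=0.520000, y=0.574644: f=0.874614 → y ← 0.574644 + 0.13·0.874614 = 0.688344
y(0.65) ≈ 0.6883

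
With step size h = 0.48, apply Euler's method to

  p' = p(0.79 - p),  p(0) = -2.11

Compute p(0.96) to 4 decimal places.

-19.1882

Euler: p_{n+1} = p_n + h·f(x_n, p_n).
x=0.000000, p=-2.110000: f=-6.119000 → p ← -2.110000 + 0.48·(-6.119000) = -5.047120
x=0.480000, p=-5.047120: f=-29.460645 → p ← -5.047120 + 0.48·(-29.460645) = -19.188230
p(0.96) ≈ -19.1882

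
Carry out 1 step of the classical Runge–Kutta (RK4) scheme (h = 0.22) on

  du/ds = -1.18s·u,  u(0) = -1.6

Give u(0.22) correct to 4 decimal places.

-1.5550

RK4: k1 = f(s_n, u_n); k2 = f(s_n + h/2, u_n + (h/2)·k1); k3 = f(s_n + h/2, u_n + (h/2)·k2); k4 = f(s_n + h, u_n + h·k3); u_{n+1} = u_n + (h/6)·(k1 + 2k2 + 2k3 + k4).
s=0.000000, u=-1.600000:
  k1 = f(0.000000, -1.600000) = 0.000000
  k2 = f(0.110000, -1.600000) = 0.207680
  k3 = f(0.110000, -1.577155) = 0.204715
  k4 = f(0.220000, -1.554963) = 0.403668
  u ← -1.600000 + (0.22/6)·(k1 + 2k2 + 2k3 + k4) = -1.554957
u(0.22) ≈ -1.5550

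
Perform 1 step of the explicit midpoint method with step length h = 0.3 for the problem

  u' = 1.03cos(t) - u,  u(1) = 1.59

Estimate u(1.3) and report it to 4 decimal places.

Midpoint: k1 = f(t_n, u_n); k2 = f(t_n + h/2, u_n + (h/2)·k1); u_{n+1} = u_n + h·k2.
t=1.000000, u=1.590000:
  k1 = f(1.000000, 1.590000) = -1.033489
  k2 = f(1.150000, 1.434977) = -1.014235
  u ← 1.590000 + 0.3·(-1.014235) = 1.285730
u(1.3) ≈ 1.2857

1.2857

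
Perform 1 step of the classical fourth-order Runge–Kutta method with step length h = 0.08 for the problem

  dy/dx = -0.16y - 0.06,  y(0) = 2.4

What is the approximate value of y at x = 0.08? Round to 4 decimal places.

2.3647

RK4: k1 = f(x_n, y_n); k2 = f(x_n + h/2, y_n + (h/2)·k1); k3 = f(x_n + h/2, y_n + (h/2)·k2); k4 = f(x_n + h, y_n + h·k3); y_{n+1} = y_n + (h/6)·(k1 + 2k2 + 2k3 + k4).
x=0.000000, y=2.400000:
  k1 = f(0.000000, 2.400000) = -0.444000
  k2 = f(0.040000, 2.382240) = -0.441158
  k3 = f(0.040000, 2.382354) = -0.441177
  k4 = f(0.080000, 2.364706) = -0.438353
  y ← 2.400000 + (0.08/6)·(k1 + 2k2 + 2k3 + k4) = 2.364706
y(0.08) ≈ 2.3647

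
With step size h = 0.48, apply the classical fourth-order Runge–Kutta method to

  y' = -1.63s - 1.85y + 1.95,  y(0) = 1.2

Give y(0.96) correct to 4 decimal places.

0.6275

RK4: k1 = f(s_n, y_n); k2 = f(s_n + h/2, y_n + (h/2)·k1); k3 = f(s_n + h/2, y_n + (h/2)·k2); k4 = f(s_n + h, y_n + h·k3); y_{n+1} = y_n + (h/6)·(k1 + 2k2 + 2k3 + k4).
s=0.000000, y=1.200000:
  k1 = f(0.000000, 1.200000) = -0.270000
  k2 = f(0.240000, 1.135200) = -0.541320
  k3 = f(0.240000, 1.070083) = -0.420854
  k4 = f(0.480000, 0.997990) = -0.678682
  y ← 1.200000 + (0.48/6)·(k1 + 2k2 + 2k3 + k4) = 0.970158
s=0.480000, y=0.970158:
  k1 = f(0.480000, 0.970158) = -0.627192
  k2 = f(0.720000, 0.819632) = -0.739919
  k3 = f(0.720000, 0.792577) = -0.689868
  k4 = f(0.960000, 0.639021) = -0.796989
  y ← 0.970158 + (0.48/6)·(k1 + 2k2 + 2k3 + k4) = 0.627457
y(0.96) ≈ 0.6275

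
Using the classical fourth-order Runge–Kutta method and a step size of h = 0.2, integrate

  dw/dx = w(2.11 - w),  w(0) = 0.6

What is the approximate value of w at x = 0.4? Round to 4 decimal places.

1.0134

RK4: k1 = f(x_n, w_n); k2 = f(x_n + h/2, w_n + (h/2)·k1); k3 = f(x_n + h/2, w_n + (h/2)·k2); k4 = f(x_n + h, w_n + h·k3); w_{n+1} = w_n + (h/6)·(k1 + 2k2 + 2k3 + k4).
x=0.000000, w=0.600000:
  k1 = f(0.000000, 0.600000) = 0.906000
  k2 = f(0.100000, 0.690600) = 0.980238
  k3 = f(0.100000, 0.698024) = 0.985593
  k4 = f(0.200000, 0.797119) = 1.046522
  w ← 0.600000 + (0.2/6)·(k1 + 2k2 + 2k3 + k4) = 0.796139
x=0.200000, w=0.796139:
  k1 = f(0.200000, 0.796139) = 1.046016
  k2 = f(0.300000, 0.900741) = 1.089229
  k3 = f(0.300000, 0.905062) = 1.090544
  k4 = f(0.400000, 1.014248) = 1.111364
  w ← 0.796139 + (0.2/6)·(k1 + 2k2 + 2k3 + k4) = 1.013370
w(0.4) ≈ 1.0134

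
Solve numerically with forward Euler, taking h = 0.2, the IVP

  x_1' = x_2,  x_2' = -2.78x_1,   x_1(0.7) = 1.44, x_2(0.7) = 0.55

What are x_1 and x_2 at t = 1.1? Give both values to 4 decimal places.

Euler on (x_1,x_2): x_1_{n+1} = x_1_n + h·x_1', x_2_{n+1} = x_2_n + h·x_2'.
0.700000: (1.440000, 0.550000); f=(0.550000, -4.003200) → (1.550000, -0.250640)
0.900000: (1.550000, -0.250640); f=(-0.250640, -4.309000) → (1.499872, -1.112440)
(x_1(1.1), x_2(1.1)) ≈ (1.4999, -1.1124)

1.4999, -1.1124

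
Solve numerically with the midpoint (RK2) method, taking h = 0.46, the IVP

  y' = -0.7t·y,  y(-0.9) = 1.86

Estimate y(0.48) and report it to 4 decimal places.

2.2878

Midpoint: k1 = f(t_n, y_n); k2 = f(t_n + h/2, y_n + (h/2)·k1); y_{n+1} = y_n + h·k2.
t=-0.900000, y=1.860000:
  k1 = f(-0.900000, 1.860000) = 1.171800
  k2 = f(-0.670000, 2.129514) = 0.998742
  y ← 1.860000 + 0.46·0.998742 = 2.319421
t=-0.440000, y=2.319421:
  k1 = f(-0.440000, 2.319421) = 0.714382
  k2 = f(-0.210000, 2.483729) = 0.365108
  y ← 2.319421 + 0.46·0.365108 = 2.487371
t=0.020000, y=2.487371:
  k1 = f(0.020000, 2.487371) = -0.034823
  k2 = f(0.250000, 2.479362) = -0.433888
  y ← 2.487371 + 0.46·(-0.433888) = 2.287782
y(0.48) ≈ 2.2878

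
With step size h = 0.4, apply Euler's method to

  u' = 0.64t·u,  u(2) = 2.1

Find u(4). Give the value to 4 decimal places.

30.7642

Euler: u_{n+1} = u_n + h·f(t_n, u_n).
t=2.000000, u=2.100000: f=2.688000 → u ← 2.100000 + 0.4·2.688000 = 3.175200
t=2.400000, u=3.175200: f=4.877107 → u ← 3.175200 + 0.4·4.877107 = 5.126043
t=2.800000, u=5.126043: f=9.185869 → u ← 5.126043 + 0.4·9.185869 = 8.800390
t=3.200000, u=8.800390: f=18.023200 → u ← 8.800390 + 0.4·18.023200 = 16.009670
t=3.600000, u=16.009670: f=36.886280 → u ← 16.009670 + 0.4·36.886280 = 30.764182
u(4) ≈ 30.7642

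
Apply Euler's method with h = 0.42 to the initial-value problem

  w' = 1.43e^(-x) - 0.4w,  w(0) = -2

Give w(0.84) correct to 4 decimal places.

-0.4901

Euler: w_{n+1} = w_n + h·f(x_n, w_n).
x=0.000000, w=-2.000000: f=2.230000 → w ← -2.000000 + 0.42·2.230000 = -1.063400
x=0.420000, w=-1.063400: f=1.364937 → w ← -1.063400 + 0.42·1.364937 = -0.490126
w(0.84) ≈ -0.4901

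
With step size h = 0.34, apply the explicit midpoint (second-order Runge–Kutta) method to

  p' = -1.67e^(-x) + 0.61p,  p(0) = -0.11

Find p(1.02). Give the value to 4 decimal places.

Midpoint: k1 = f(x_n, p_n); k2 = f(x_n + h/2, p_n + (h/2)·k1); p_{n+1} = p_n + h·k2.
x=0.000000, p=-0.110000:
  k1 = f(0.000000, -0.110000) = -1.737100
  k2 = f(0.170000, -0.405307) = -1.656158
  p ← -0.110000 + 0.34·(-1.656158) = -0.673094
x=0.340000, p=-0.673094:
  k1 = f(0.340000, -0.673094) = -1.599244
  k2 = f(0.510000, -0.944965) = -1.579256
  p ← -0.673094 + 0.34·(-1.579256) = -1.210041
x=0.680000, p=-1.210041:
  k1 = f(0.680000, -1.210041) = -1.584175
  k2 = f(0.850000, -1.479350) = -1.616187
  p ← -1.210041 + 0.34·(-1.616187) = -1.759544
p(1.02) ≈ -1.7595

-1.7595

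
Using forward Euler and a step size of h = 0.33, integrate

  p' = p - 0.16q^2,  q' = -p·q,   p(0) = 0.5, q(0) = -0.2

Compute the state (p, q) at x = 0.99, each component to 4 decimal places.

Euler on (p,q): p_{n+1} = p_n + h·p', q_{n+1} = q_n + h·q'.
0.000000: (0.500000, -0.200000); f=(0.493600, 0.100000) → (0.662888, -0.167000)
0.330000: (0.662888, -0.167000); f=(0.658426, 0.110702) → (0.880169, -0.130468)
0.660000: (0.880169, -0.130468); f=(0.877445, 0.114834) → (1.169725, -0.092573)
(p(0.99), q(0.99)) ≈ (1.1697, -0.0926)

1.1697, -0.0926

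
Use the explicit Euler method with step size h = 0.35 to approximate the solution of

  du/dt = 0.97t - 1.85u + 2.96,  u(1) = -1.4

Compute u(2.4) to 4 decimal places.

Euler: u_{n+1} = u_n + h·f(t_n, u_n).
t=1.000000, u=-1.400000: f=6.520000 → u ← -1.400000 + 0.35·6.520000 = 0.882000
t=1.350000, u=0.882000: f=2.637800 → u ← 0.882000 + 0.35·2.637800 = 1.805230
t=1.700000, u=1.805230: f=1.269325 → u ← 1.805230 + 0.35·1.269325 = 2.249494
t=2.050000, u=2.249494: f=0.786937 → u ← 2.249494 + 0.35·0.786937 = 2.524921
u(2.4) ≈ 2.5249

2.5249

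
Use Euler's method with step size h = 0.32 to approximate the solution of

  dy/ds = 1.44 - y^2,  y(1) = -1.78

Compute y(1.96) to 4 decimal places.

-7.3332

Euler: y_{n+1} = y_n + h·f(s_n, y_n).
s=1.000000, y=-1.780000: f=-1.728400 → y ← -1.780000 + 0.32·(-1.728400) = -2.333088
s=1.320000, y=-2.333088: f=-4.003300 → y ← -2.333088 + 0.32·(-4.003300) = -3.614144
s=1.640000, y=-3.614144: f=-11.622036 → y ← -3.614144 + 0.32·(-11.622036) = -7.333195
y(1.96) ≈ -7.3332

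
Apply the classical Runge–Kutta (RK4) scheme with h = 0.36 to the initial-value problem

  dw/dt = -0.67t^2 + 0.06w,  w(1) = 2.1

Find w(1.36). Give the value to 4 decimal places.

RK4: k1 = f(t_n, w_n); k2 = f(t_n + h/2, w_n + (h/2)·k1); k3 = f(t_n + h/2, w_n + (h/2)·k2); k4 = f(t_n + h, w_n + h·k3); w_{n+1} = w_n + (h/6)·(k1 + 2k2 + 2k3 + k4).
t=1.000000, w=2.100000:
  k1 = f(1.000000, 2.100000) = -0.544000
  k2 = f(1.180000, 2.002080) = -0.812783
  k3 = f(1.180000, 1.953699) = -0.815686
  k4 = f(1.360000, 1.806353) = -1.130851
  w ← 2.100000 + (0.36/6)·(k1 + 2k2 + 2k3 + k4) = 1.804093
w(1.36) ≈ 1.8041

1.8041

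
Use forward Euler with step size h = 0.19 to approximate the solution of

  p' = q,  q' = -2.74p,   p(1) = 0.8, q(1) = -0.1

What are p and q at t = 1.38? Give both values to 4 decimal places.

0.6829, -0.9231

Euler on (p,q): p_{n+1} = p_n + h·p', q_{n+1} = q_n + h·q'.
1.000000: (0.800000, -0.100000); f=(-0.100000, -2.192000) → (0.781000, -0.516480)
1.190000: (0.781000, -0.516480); f=(-0.516480, -2.139940) → (0.682869, -0.923069)
(p(1.38), q(1.38)) ≈ (0.6829, -0.9231)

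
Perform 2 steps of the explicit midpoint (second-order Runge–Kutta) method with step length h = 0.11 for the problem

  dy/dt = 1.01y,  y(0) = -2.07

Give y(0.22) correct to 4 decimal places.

Midpoint: k1 = f(t_n, y_n); k2 = f(t_n + h/2, y_n + (h/2)·k1); y_{n+1} = y_n + h·k2.
t=0.000000, y=-2.070000:
  k1 = f(0.000000, -2.070000) = -2.090700
  k2 = f(0.055000, -2.184988) = -2.206838
  y ← -2.070000 + 0.11·(-2.206838) = -2.312752
t=0.110000, y=-2.312752:
  k1 = f(0.110000, -2.312752) = -2.335880
  k2 = f(0.165000, -2.441226) = -2.465638
  y ← -2.312752 + 0.11·(-2.465638) = -2.583972
y(0.22) ≈ -2.5840

-2.5840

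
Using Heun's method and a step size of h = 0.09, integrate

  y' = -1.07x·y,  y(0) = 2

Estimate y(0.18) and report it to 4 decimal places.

Heun: k1 = f(x_n, y_n); k2 = f(x_n + h, y_n + h·k1); y_{n+1} = y_n + (h/2)·(k1 + k2).
x=0.000000, y=2.000000:
  k1 = f(0.000000, 2.000000) = 0.000000
  k2 = f(0.090000, 2.000000) = -0.192600
  y ← 2.000000 + (0.09/2)·(0.000000 + (-0.192600)) = 1.991333
x=0.090000, y=1.991333:
  k1 = f(0.090000, 1.991333) = -0.191765
  k2 = f(0.180000, 1.974074) = -0.380207
  y ← 1.991333 + (0.09/2)·(-0.191765 + (-0.380207)) = 1.965594
y(0.18) ≈ 1.9656

1.9656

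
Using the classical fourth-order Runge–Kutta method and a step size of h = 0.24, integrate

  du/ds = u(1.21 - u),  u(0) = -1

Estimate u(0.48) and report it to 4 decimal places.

RK4: k1 = f(s_n, u_n); k2 = f(s_n + h/2, u_n + (h/2)·k1); k3 = f(s_n + h/2, u_n + (h/2)·k2); k4 = f(s_n + h, u_n + h·k3); u_{n+1} = u_n + (h/6)·(k1 + 2k2 + 2k3 + k4).
s=0.000000, u=-1.000000:
  k1 = f(0.000000, -1.000000) = -2.210000
  k2 = f(0.120000, -1.265200) = -3.131623
  k3 = f(0.120000, -1.375795) = -3.557523
  k4 = f(0.240000, -1.853805) = -5.679699
  u ← -1.000000 + (0.24/6)·(k1 + 2k2 + 2k3 + k4) = -1.850720
s=0.240000, u=-1.850720:
  k1 = f(0.240000, -1.850720) = -5.664534
  k2 = f(0.360000, -2.530464) = -9.465108
  k3 = f(0.360000, -2.986533) = -12.533081
  k4 = f(0.480000, -4.858659) = -29.485547
  u ← -1.850720 + (0.24/6)·(k1 + 2k2 + 2k3 + k4) = -5.016578
u(0.48) ≈ -5.0166

-5.0166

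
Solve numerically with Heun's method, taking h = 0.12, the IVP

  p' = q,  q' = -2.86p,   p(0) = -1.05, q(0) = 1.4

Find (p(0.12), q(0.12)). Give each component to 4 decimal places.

-0.8604, 1.7315

Heun on (p,q): k1 = f(t_n, state_n); k2 = f(t_n + h, state_n + h·k1); state_{n+1} = state_n + (h/2)·(k1 + k2).
0.000000: (-1.050000, 1.400000)
  k1 = (1.400000, 3.003000)
  predictor → (-0.882000, 1.760360)
  k2 = (1.760360, 2.522520)
  → (-0.860378, 1.731531)
(p(0.12), q(0.12)) ≈ (-0.8604, 1.7315)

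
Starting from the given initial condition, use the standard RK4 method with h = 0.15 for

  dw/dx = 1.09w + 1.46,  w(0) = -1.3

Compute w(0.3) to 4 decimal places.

RK4: k1 = f(x_n, w_n); k2 = f(x_n + h/2, w_n + (h/2)·k1); k3 = f(x_n + h/2, w_n + (h/2)·k2); k4 = f(x_n + h, w_n + h·k3); w_{n+1} = w_n + (h/6)·(k1 + 2k2 + 2k3 + k4).
x=0.000000, w=-1.300000:
  k1 = f(0.000000, -1.300000) = 0.043000
  k2 = f(0.075000, -1.296775) = 0.046515
  k3 = f(0.075000, -1.296511) = 0.046803
  k4 = f(0.150000, -1.292980) = 0.050652
  w ← -1.300000 + (0.15/6)·(k1 + 2k2 + 2k3 + k4) = -1.292993
x=0.150000, w=-1.292993:
  k1 = f(0.150000, -1.292993) = 0.050638
  k2 = f(0.225000, -1.289195) = 0.054777
  k3 = f(0.225000, -1.288884) = 0.055116
  k4 = f(0.300000, -1.284725) = 0.059649
  w ← -1.292993 + (0.15/6)·(k1 + 2k2 + 2k3 + k4) = -1.284741
w(0.3) ≈ -1.2847

-1.2847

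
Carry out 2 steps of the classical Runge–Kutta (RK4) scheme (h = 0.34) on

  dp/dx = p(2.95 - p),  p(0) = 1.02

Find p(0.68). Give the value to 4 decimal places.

2.3504

RK4: k1 = f(x_n, p_n); k2 = f(x_n + h/2, p_n + (h/2)·k1); k3 = f(x_n + h/2, p_n + (h/2)·k2); k4 = f(x_n + h, p_n + h·k3); p_{n+1} = p_n + (h/6)·(k1 + 2k2 + 2k3 + k4).
x=0.000000, p=1.020000:
  k1 = f(0.000000, 1.020000) = 1.968600
  k2 = f(0.170000, 1.354662) = 2.161144
  k3 = f(0.170000, 1.387394) = 2.167950
  k4 = f(0.340000, 1.757103) = 2.096043
  p ← 1.020000 + (0.34/6)·(k1 + 2k2 + 2k3 + k4) = 1.740960
x=0.340000, p=1.740960:
  k1 = f(0.340000, 1.740960) = 2.104890
  k2 = f(0.510000, 2.098792) = 1.786509
  k3 = f(0.510000, 2.044667) = 1.851105
  k4 = f(0.680000, 2.370336) = 1.373998
  p ← 1.740960 + (0.34/6)·(k1 + 2k2 + 2k3 + k4) = 2.350360
p(0.68) ≈ 2.3504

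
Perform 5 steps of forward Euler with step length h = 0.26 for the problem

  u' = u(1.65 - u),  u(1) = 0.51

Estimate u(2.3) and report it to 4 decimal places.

1.3212

Euler: u_{n+1} = u_n + h·f(t_n, u_n).
t=1.000000, u=0.510000: f=0.581400 → u ← 0.510000 + 0.26·0.581400 = 0.661164
t=1.260000, u=0.661164: f=0.653783 → u ← 0.661164 + 0.26·0.653783 = 0.831148
t=1.520000, u=0.831148: f=0.680587 → u ← 0.831148 + 0.26·0.680587 = 1.008100
t=1.780000, u=1.008100: f=0.647099 → u ← 1.008100 + 0.26·0.647099 = 1.176346
t=2.040000, u=1.176346: f=0.557181 → u ← 1.176346 + 0.26·0.557181 = 1.321213
u(2.3) ≈ 1.3212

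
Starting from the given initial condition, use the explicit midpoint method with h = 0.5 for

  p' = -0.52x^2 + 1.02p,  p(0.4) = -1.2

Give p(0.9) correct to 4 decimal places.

-2.0885

Midpoint: k1 = f(x_n, p_n); k2 = f(x_n + h/2, p_n + (h/2)·k1); p_{n+1} = p_n + h·k2.
x=0.400000, p=-1.200000:
  k1 = f(0.400000, -1.200000) = -1.307200
  k2 = f(0.650000, -1.526800) = -1.777036
  p ← -1.200000 + 0.5·(-1.777036) = -2.088518
p(0.9) ≈ -2.0885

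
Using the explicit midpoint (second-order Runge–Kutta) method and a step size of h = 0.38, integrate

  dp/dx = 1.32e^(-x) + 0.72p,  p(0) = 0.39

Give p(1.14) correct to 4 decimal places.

2.3692

Midpoint: k1 = f(x_n, p_n); k2 = f(x_n + h/2, p_n + (h/2)·k1); p_{n+1} = p_n + h·k2.
x=0.000000, p=0.390000:
  k1 = f(0.000000, 0.390000) = 1.600800
  k2 = f(0.190000, 0.694152) = 1.591375
  p ← 0.390000 + 0.38·1.591375 = 0.994723
x=0.380000, p=0.994723:
  k1 = f(0.380000, 0.994723) = 1.618897
  k2 = f(0.570000, 1.302313) = 1.684159
  p ← 0.994723 + 0.38·1.684159 = 1.634703
x=0.760000, p=1.634703:
  k1 = f(0.760000, 1.634703) = 1.794306
  k2 = f(0.950000, 1.975621) = 1.932945
  p ← 1.634703 + 0.38·1.932945 = 2.369222
p(1.14) ≈ 2.3692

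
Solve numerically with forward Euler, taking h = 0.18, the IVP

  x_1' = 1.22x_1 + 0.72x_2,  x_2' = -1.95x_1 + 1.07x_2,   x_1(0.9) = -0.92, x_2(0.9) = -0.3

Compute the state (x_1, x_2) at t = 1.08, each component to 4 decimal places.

-1.1609, -0.0349

Euler on (x_1,x_2): x_1_{n+1} = x_1_n + h·x_1', x_2_{n+1} = x_2_n + h·x_2'.
0.900000: (-0.920000, -0.300000); f=(-1.338400, 1.473000) → (-1.160912, -0.034860)
(x_1(1.08), x_2(1.08)) ≈ (-1.1609, -0.0349)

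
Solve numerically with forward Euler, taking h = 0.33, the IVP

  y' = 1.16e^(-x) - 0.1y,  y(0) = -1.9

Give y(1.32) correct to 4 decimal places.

Euler: y_{n+1} = y_n + h·f(x_n, y_n).
x=0.000000, y=-1.900000: f=1.350000 → y ← -1.900000 + 0.33·1.350000 = -1.454500
x=0.330000, y=-1.454500: f=0.979402 → y ← -1.454500 + 0.33·0.979402 = -1.131297
x=0.660000, y=-1.131297: f=0.712677 → y ← -1.131297 + 0.33·0.712677 = -0.896114
x=0.990000, y=-0.896114: f=0.520640 → y ← -0.896114 + 0.33·0.520640 = -0.724303
y(1.32) ≈ -0.7243

-0.7243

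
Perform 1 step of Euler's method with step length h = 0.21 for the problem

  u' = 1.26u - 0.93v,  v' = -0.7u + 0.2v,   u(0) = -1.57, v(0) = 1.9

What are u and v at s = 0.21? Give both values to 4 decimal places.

Euler on (u,v): u_{n+1} = u_n + h·u', v_{n+1} = v_n + h·v'.
0.000000: (-1.570000, 1.900000); f=(-3.745200, 1.479000) → (-2.356492, 2.210590)
(u(0.21), v(0.21)) ≈ (-2.3565, 2.2106)

-2.3565, 2.2106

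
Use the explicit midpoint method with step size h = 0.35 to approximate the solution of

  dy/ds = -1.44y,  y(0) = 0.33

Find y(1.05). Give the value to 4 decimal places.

Midpoint: k1 = f(s_n, y_n); k2 = f(s_n + h/2, y_n + (h/2)·k1); y_{n+1} = y_n + h·k2.
s=0.000000, y=0.330000:
  k1 = f(0.000000, 0.330000) = -0.475200
  k2 = f(0.175000, 0.246840) = -0.355450
  y ← 0.330000 + 0.35·(-0.355450) = 0.205593
s=0.350000, y=0.205593:
  k1 = f(0.350000, 0.205593) = -0.296053
  k2 = f(0.525000, 0.153783) = -0.221448
  y ← 0.205593 + 0.35·(-0.221448) = 0.128086
s=0.700000, y=0.128086:
  k1 = f(0.700000, 0.128086) = -0.184444
  k2 = f(0.875000, 0.095808) = -0.137964
  y ← 0.128086 + 0.35·(-0.137964) = 0.079799
y(1.05) ≈ 0.0798

0.0798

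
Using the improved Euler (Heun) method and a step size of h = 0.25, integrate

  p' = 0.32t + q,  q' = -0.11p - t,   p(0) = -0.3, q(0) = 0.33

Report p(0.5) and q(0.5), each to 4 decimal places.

Heun on (p,q): k1 = f(t_n, state_n); k2 = f(t_n + h, state_n + h·k1); state_{n+1} = state_n + (h/2)·(k1 + k2).
0.000000: (-0.300000, 0.330000)
  k1 = (0.330000, 0.033000)
  predictor → (-0.217500, 0.338250)
  k2 = (0.418250, -0.226075)
  → (-0.206469, 0.305866)
0.250000: (-0.206469, 0.305866)
  k1 = (0.385866, -0.227288)
  predictor → (-0.110002, 0.249044)
  k2 = (0.409044, -0.487900)
  → (-0.107105, 0.216467)
(p(0.5), q(0.5)) ≈ (-0.1071, 0.2165)

-0.1071, 0.2165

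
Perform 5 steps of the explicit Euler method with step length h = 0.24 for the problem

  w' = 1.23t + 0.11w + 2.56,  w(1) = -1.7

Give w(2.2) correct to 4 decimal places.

Euler: w_{n+1} = w_n + h·f(t_n, w_n).
t=1.000000, w=-1.700000: f=3.603000 → w ← -1.700000 + 0.24·3.603000 = -0.835280
t=1.240000, w=-0.835280: f=3.993319 → w ← -0.835280 + 0.24·3.993319 = 0.123117
t=1.480000, w=0.123117: f=4.393943 → w ← 0.123117 + 0.24·4.393943 = 1.177663
t=1.720000, w=1.177663: f=4.805143 → w ← 1.177663 + 0.24·4.805143 = 2.330897
t=1.960000, w=2.330897: f=5.227199 → w ← 2.330897 + 0.24·5.227199 = 3.585425
w(2.2) ≈ 3.5854

3.5854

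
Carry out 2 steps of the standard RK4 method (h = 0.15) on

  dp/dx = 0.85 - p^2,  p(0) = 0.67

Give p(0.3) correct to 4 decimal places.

RK4: k1 = f(x_n, p_n); k2 = f(x_n + h/2, p_n + (h/2)·k1); k3 = f(x_n + h/2, p_n + (h/2)·k2); k4 = f(x_n + h, p_n + h·k3); p_{n+1} = p_n + (h/6)·(k1 + 2k2 + 2k3 + k4).
x=0.000000, p=0.670000:
  k1 = f(0.000000, 0.670000) = 0.401100
  k2 = f(0.075000, 0.700083) = 0.359884
  k3 = f(0.075000, 0.696991) = 0.364203
  k4 = f(0.150000, 0.724630) = 0.324911
  p ← 0.670000 + (0.15/6)·(k1 + 2k2 + 2k3 + k4) = 0.724355
x=0.150000, p=0.724355:
  k1 = f(0.150000, 0.724355) = 0.325310
  k2 = f(0.225000, 0.748753) = 0.289369
  k3 = f(0.225000, 0.746057) = 0.293398
  k4 = f(0.300000, 0.768364) = 0.259616
  p ← 0.724355 + (0.15/6)·(k1 + 2k2 + 2k3 + k4) = 0.768116
p(0.3) ≈ 0.7681

0.7681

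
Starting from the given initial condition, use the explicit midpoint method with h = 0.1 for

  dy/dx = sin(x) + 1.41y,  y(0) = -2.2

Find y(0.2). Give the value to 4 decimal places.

-2.8929

Midpoint: k1 = f(x_n, y_n); k2 = f(x_n + h/2, y_n + (h/2)·k1); y_{n+1} = y_n + h·k2.
x=0.000000, y=-2.200000:
  k1 = f(0.000000, -2.200000) = -3.102000
  k2 = f(0.050000, -2.355100) = -3.270712
  y ← -2.200000 + 0.1·(-3.270712) = -2.527071
x=0.100000, y=-2.527071:
  k1 = f(0.100000, -2.527071) = -3.463337
  k2 = f(0.150000, -2.700238) = -3.657897
  y ← -2.527071 + 0.1·(-3.657897) = -2.892861
y(0.2) ≈ -2.8929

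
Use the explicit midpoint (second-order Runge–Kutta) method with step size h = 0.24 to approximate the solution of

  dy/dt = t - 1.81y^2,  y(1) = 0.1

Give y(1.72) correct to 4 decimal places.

0.7595

Midpoint: k1 = f(t_n, y_n); k2 = f(t_n + h/2, y_n + (h/2)·k1); y_{n+1} = y_n + h·k2.
t=1.000000, y=0.100000:
  k1 = f(1.000000, 0.100000) = 0.981900
  k2 = f(1.120000, 0.217828) = 1.034117
  y ← 0.100000 + 0.24·1.034117 = 0.348188
t=1.240000, y=0.348188:
  k1 = f(1.240000, 0.348188) = 1.020565
  k2 = f(1.360000, 0.470656) = 0.959054
  y ← 0.348188 + 0.24·0.959054 = 0.578361
t=1.480000, y=0.578361:
  k1 = f(1.480000, 0.578361) = 0.874552
  k2 = f(1.600000, 0.683307) = 0.754895
  y ← 0.578361 + 0.24·0.754895 = 0.759536
y(1.72) ≈ 0.7595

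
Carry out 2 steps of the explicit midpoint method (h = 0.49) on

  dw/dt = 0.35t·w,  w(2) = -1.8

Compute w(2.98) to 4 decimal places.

Midpoint: k1 = f(t_n, w_n); k2 = f(t_n + h/2, w_n + (h/2)·k1); w_{n+1} = w_n + h·k2.
t=2.000000, w=-1.800000:
  k1 = f(2.000000, -1.800000) = -1.260000
  k2 = f(2.245000, -2.108700) = -1.656911
  w ← -1.800000 + 0.49·(-1.656911) = -2.611886
t=2.490000, w=-2.611886:
  k1 = f(2.490000, -2.611886) = -2.276259
  k2 = f(2.735000, -3.169570) = -3.034071
  w ← -2.611886 + 0.49·(-3.034071) = -4.098581
w(2.98) ≈ -4.0986

-4.0986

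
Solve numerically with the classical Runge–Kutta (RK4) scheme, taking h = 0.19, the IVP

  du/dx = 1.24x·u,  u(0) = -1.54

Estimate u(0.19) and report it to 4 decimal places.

-1.5749

RK4: k1 = f(x_n, u_n); k2 = f(x_n + h/2, u_n + (h/2)·k1); k3 = f(x_n + h/2, u_n + (h/2)·k2); k4 = f(x_n + h, u_n + h·k3); u_{n+1} = u_n + (h/6)·(k1 + 2k2 + 2k3 + k4).
x=0.000000, u=-1.540000:
  k1 = f(0.000000, -1.540000) = 0.000000
  k2 = f(0.095000, -1.540000) = -0.181412
  k3 = f(0.095000, -1.557234) = -0.183442
  k4 = f(0.190000, -1.574854) = -0.371036
  u ← -1.540000 + (0.19/6)·(k1 + 2k2 + 2k3 + k4) = -1.574857
u(0.19) ≈ -1.5749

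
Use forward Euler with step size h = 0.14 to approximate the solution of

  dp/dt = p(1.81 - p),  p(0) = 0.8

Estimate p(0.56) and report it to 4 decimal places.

Euler: p_{n+1} = p_n + h·f(t_n, p_n).
t=0.000000, p=0.800000: f=0.808000 → p ← 0.800000 + 0.14·0.808000 = 0.913120
t=0.140000, p=0.913120: f=0.818959 → p ← 0.913120 + 0.14·0.818959 = 1.027774
t=0.280000, p=1.027774: f=0.803951 → p ← 1.027774 + 0.14·0.803951 = 1.140327
t=0.420000, p=1.140327: f=0.763646 → p ← 1.140327 + 0.14·0.763646 = 1.247238
p(0.56) ≈ 1.2472

1.2472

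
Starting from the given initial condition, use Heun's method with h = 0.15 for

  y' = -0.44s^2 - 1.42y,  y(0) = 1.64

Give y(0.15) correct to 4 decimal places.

1.3271

Heun: k1 = f(s_n, y_n); k2 = f(s_n + h, y_n + h·k1); y_{n+1} = y_n + (h/2)·(k1 + k2).
s=0.000000, y=1.640000:
  k1 = f(0.000000, 1.640000) = -2.328800
  k2 = f(0.150000, 1.290680) = -1.842666
  y ← 1.640000 + (0.15/2)·(-2.328800 + (-1.842666)) = 1.327140
y(0.15) ≈ 1.3271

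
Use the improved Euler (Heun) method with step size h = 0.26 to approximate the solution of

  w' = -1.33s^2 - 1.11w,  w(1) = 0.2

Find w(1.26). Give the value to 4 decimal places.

Heun: k1 = f(s_n, w_n); k2 = f(s_n + h, w_n + h·k1); w_{n+1} = w_n + (h/2)·(k1 + k2).
s=1.000000, w=0.200000:
  k1 = f(1.000000, 0.200000) = -1.552000
  k2 = f(1.260000, -0.203520) = -1.885601
  w ← 0.200000 + (0.26/2)·(-1.552000 + (-1.885601)) = -0.246888
w(1.26) ≈ -0.2469

-0.2469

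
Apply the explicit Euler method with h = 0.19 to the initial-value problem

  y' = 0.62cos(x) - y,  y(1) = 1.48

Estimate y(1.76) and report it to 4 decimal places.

0.7178

Euler: y_{n+1} = y_n + h·f(x_n, y_n).
x=1.000000, y=1.480000: f=-1.145013 → y ← 1.480000 + 0.19·(-1.145013) = 1.262448
x=1.190000, y=1.262448: f=-1.032018 → y ← 1.262448 + 0.19·(-1.032018) = 1.066364
x=1.380000, y=1.066364: f=-0.948787 → y ← 1.066364 + 0.19·(-0.948787) = 0.886095
x=1.570000, y=0.886095: f=-0.885601 → y ← 0.886095 + 0.19·(-0.885601) = 0.717830
y(1.76) ≈ 0.7178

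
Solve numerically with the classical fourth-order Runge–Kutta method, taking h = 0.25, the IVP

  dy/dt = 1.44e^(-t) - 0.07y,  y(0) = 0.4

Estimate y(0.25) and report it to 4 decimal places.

RK4: k1 = f(t_n, y_n); k2 = f(t_n + h/2, y_n + (h/2)·k1); k3 = f(t_n + h/2, y_n + (h/2)·k2); k4 = f(t_n + h, y_n + h·k3); y_{n+1} = y_n + (h/6)·(k1 + 2k2 + 2k3 + k4).
t=0.000000, y=0.400000:
  k1 = f(0.000000, 0.400000) = 1.412000
  k2 = f(0.125000, 0.576500) = 1.230441
  k3 = f(0.125000, 0.553805) = 1.232029
  k4 = f(0.250000, 0.708007) = 1.071913
  y ← 0.400000 + (0.25/6)·(k1 + 2k2 + 2k3 + k4) = 0.708702
y(0.25) ≈ 0.7087

0.7087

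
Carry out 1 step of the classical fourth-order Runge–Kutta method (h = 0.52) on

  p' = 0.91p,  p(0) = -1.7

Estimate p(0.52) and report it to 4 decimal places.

-2.7283

RK4: k1 = f(t_n, p_n); k2 = f(t_n + h/2, p_n + (h/2)·k1); k3 = f(t_n + h/2, p_n + (h/2)·k2); k4 = f(t_n + h, p_n + h·k3); p_{n+1} = p_n + (h/6)·(k1 + 2k2 + 2k3 + k4).
t=0.000000, p=-1.700000:
  k1 = f(0.000000, -1.700000) = -1.547000
  k2 = f(0.260000, -2.102220) = -1.913020
  k3 = f(0.260000, -2.197385) = -1.999621
  k4 = f(0.520000, -2.739803) = -2.493220
  p ← -1.700000 + (0.52/6)·(k1 + 2k2 + 2k3 + k4) = -2.728344
p(0.52) ≈ -2.7283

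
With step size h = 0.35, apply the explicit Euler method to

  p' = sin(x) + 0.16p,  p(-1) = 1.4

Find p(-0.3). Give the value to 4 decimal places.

1.0384

Euler: p_{n+1} = p_n + h·f(x_n, p_n).
x=-1.000000, p=1.400000: f=-0.617471 → p ← 1.400000 + 0.35·(-0.617471) = 1.183885
x=-0.650000, p=1.183885: f=-0.415765 → p ← 1.183885 + 0.35·(-0.415765) = 1.038367
p(-0.3) ≈ 1.0384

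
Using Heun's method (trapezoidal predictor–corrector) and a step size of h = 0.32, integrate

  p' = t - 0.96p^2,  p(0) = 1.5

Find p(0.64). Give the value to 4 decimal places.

0.9647

Heun: k1 = f(t_n, p_n); k2 = f(t_n + h, p_n + h·k1); p_{n+1} = p_n + (h/2)·(k1 + k2).
t=0.000000, p=1.500000:
  k1 = f(0.000000, 1.500000) = -2.160000
  k2 = f(0.320000, 0.808800) = -0.307991
  p ← 1.500000 + (0.32/2)·(-2.160000 + (-0.307991)) = 1.105121
t=0.320000, p=1.105121:
  k1 = f(0.320000, 1.105121) = -0.852442
  k2 = f(0.640000, 0.832340) = -0.025078
  p ← 1.105121 + (0.32/2)·(-0.852442 + (-0.025078)) = 0.964718
p(0.64) ≈ 0.9647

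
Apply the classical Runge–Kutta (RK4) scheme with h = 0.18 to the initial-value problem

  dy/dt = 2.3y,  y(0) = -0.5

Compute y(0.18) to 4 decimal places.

RK4: k1 = f(t_n, y_n); k2 = f(t_n + h/2, y_n + (h/2)·k1); k3 = f(t_n + h/2, y_n + (h/2)·k2); k4 = f(t_n + h, y_n + h·k3); y_{n+1} = y_n + (h/6)·(k1 + 2k2 + 2k3 + k4).
t=0.000000, y=-0.500000:
  k1 = f(0.000000, -0.500000) = -1.150000
  k2 = f(0.090000, -0.603500) = -1.388050
  k3 = f(0.090000, -0.624924) = -1.437326
  k4 = f(0.180000, -0.758719) = -1.745053
  y ← -0.500000 + (0.18/6)·(k1 + 2k2 + 2k3 + k4) = -0.756374
y(0.18) ≈ -0.7564

-0.7564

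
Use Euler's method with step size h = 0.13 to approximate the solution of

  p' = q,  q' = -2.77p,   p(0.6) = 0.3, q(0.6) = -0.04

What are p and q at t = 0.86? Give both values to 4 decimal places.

0.2756, -0.2542

Euler on (p,q): p_{n+1} = p_n + h·p', q_{n+1} = q_n + h·q'.
0.600000: (0.300000, -0.040000); f=(-0.040000, -0.831000) → (0.294800, -0.148030)
0.730000: (0.294800, -0.148030); f=(-0.148030, -0.816596) → (0.275556, -0.254187)
(p(0.86), q(0.86)) ≈ (0.2756, -0.2542)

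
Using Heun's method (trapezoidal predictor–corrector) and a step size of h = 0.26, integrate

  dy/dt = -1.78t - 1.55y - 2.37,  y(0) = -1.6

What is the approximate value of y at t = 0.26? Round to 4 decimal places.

Heun: k1 = f(t_n, y_n); k2 = f(t_n + h, y_n + h·k1); y_{n+1} = y_n + (h/2)·(k1 + k2).
t=0.000000, y=-1.600000:
  k1 = f(0.000000, -1.600000) = 0.110000
  k2 = f(0.260000, -1.571400) = -0.397130
  y ← -1.600000 + (0.26/2)·(0.110000 + (-0.397130)) = -1.637327
y(0.26) ≈ -1.6373

-1.6373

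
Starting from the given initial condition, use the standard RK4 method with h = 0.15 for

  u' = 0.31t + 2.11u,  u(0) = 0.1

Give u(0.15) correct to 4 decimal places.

RK4: k1 = f(t_n, u_n); k2 = f(t_n + h/2, u_n + (h/2)·k1); k3 = f(t_n + h/2, u_n + (h/2)·k2); k4 = f(t_n + h, u_n + h·k3); u_{n+1} = u_n + (h/6)·(k1 + 2k2 + 2k3 + k4).
t=0.000000, u=0.100000:
  k1 = f(0.000000, 0.100000) = 0.211000
  k2 = f(0.075000, 0.115825) = 0.267641
  k3 = f(0.075000, 0.120073) = 0.276604
  k4 = f(0.150000, 0.141491) = 0.345045
  u ← 0.100000 + (0.15/6)·(k1 + 2k2 + 2k3 + k4) = 0.141113
u(0.15) ≈ 0.1411

0.1411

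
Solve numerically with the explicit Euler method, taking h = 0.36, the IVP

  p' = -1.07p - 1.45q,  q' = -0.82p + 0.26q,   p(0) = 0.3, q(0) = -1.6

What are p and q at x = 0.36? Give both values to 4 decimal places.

1.0196, -1.8383

Euler on (p,q): p_{n+1} = p_n + h·p', q_{n+1} = q_n + h·q'.
0.000000: (0.300000, -1.600000); f=(1.999000, -0.662000) → (1.019640, -1.838320)
(p(0.36), q(0.36)) ≈ (1.0196, -1.8383)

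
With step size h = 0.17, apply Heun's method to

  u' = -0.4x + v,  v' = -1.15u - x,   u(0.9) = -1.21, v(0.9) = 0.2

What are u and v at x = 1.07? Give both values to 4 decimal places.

Heun on (u,v): k1 = f(x_n, state_n); k2 = f(x_n + h, state_n + h·k1); state_{n+1} = state_n + (h/2)·(k1 + k2).
0.900000: (-1.210000, 0.200000)
  k1 = (-0.160000, 0.491500)
  predictor → (-1.237200, 0.283555)
  k2 = (-0.144445, 0.352780)
  → (-1.235878, 0.271764)
(u(1.07), v(1.07)) ≈ (-1.2359, 0.2718)

-1.2359, 0.2718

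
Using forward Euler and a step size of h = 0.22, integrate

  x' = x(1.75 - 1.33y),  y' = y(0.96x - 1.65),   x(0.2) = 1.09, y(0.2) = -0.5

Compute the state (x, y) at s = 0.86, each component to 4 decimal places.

3.8118, -0.5020

Euler on (x,y): x_{n+1} = x_n + h·x', y_{n+1} = y_n + h·y'.
0.200000: (1.090000, -0.500000); f=(2.632350, 0.301800) → (1.669117, -0.433604)
0.420000: (1.669117, -0.433604); f=(3.883523, 0.020660) → (2.523492, -0.429059)
0.640000: (2.523492, -0.429059); f=(5.856137, -0.331470) → (3.811842, -0.501982)
(x(0.86), y(0.86)) ≈ (3.8118, -0.5020)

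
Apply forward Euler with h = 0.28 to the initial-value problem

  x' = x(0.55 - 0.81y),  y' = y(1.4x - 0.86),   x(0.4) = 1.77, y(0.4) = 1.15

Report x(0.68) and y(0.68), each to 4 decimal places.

Euler on (x,y): x_{n+1} = x_n + h·x', y_{n+1} = y_n + h·y'.
0.400000: (1.770000, 1.150000); f=(-0.675255, 1.860700) → (1.580929, 1.670996)
(x(0.68), y(0.68)) ≈ (1.5809, 1.6710)

1.5809, 1.6710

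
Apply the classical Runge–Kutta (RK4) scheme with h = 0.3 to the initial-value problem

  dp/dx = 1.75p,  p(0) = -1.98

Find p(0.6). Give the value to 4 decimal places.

RK4: k1 = f(x_n, p_n); k2 = f(x_n + h/2, p_n + (h/2)·k1); k3 = f(x_n + h/2, p_n + (h/2)·k2); k4 = f(x_n + h, p_n + h·k3); p_{n+1} = p_n + (h/6)·(k1 + 2k2 + 2k3 + k4).
x=0.000000, p=-1.980000:
  k1 = f(0.000000, -1.980000) = -3.465000
  k2 = f(0.150000, -2.499750) = -4.374562
  k3 = f(0.150000, -2.636184) = -4.613323
  k4 = f(0.300000, -3.363997) = -5.886994
  p ← -1.980000 + (0.3/6)·(k1 + 2k2 + 2k3 + k4) = -3.346388
x=0.300000, p=-3.346388:
  k1 = f(0.300000, -3.346388) = -5.856179
  k2 = f(0.450000, -4.224815) = -7.393427
  k3 = f(0.450000, -4.455402) = -7.796954
  k4 = f(0.600000, -5.685474) = -9.949580
  p ← -3.346388 + (0.3/6)·(k1 + 2k2 + 2k3 + k4) = -5.655714
p(0.6) ≈ -5.6557

-5.6557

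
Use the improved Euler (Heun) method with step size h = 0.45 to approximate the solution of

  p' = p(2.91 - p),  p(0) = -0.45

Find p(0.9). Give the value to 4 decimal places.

-14.7467

Heun: k1 = f(t_n, p_n); k2 = f(t_n + h, p_n + h·k1); p_{n+1} = p_n + (h/2)·(k1 + k2).
t=0.000000, p=-0.450000:
  k1 = f(0.000000, -0.450000) = -1.512000
  k2 = f(0.450000, -1.130400) = -4.567268
  p ← -0.450000 + (0.45/2)·(-1.512000 + (-4.567268)) = -1.817835
t=0.450000, p=-1.817835:
  k1 = f(0.450000, -1.817835) = -8.594426
  k2 = f(0.900000, -5.685327) = -48.867246
  p ← -1.817835 + (0.45/2)·(-8.594426 + (-48.867246)) = -14.746712
p(0.9) ≈ -14.7467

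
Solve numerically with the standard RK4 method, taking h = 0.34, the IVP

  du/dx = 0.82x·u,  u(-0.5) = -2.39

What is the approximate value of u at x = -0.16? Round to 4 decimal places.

-2.1799

RK4: k1 = f(x_n, u_n); k2 = f(x_n + h/2, u_n + (h/2)·k1); k3 = f(x_n + h/2, u_n + (h/2)·k2); k4 = f(x_n + h, u_n + h·k3); u_{n+1} = u_n + (h/6)·(k1 + 2k2 + 2k3 + k4).
x=-0.500000, u=-2.390000:
  k1 = f(-0.500000, -2.390000) = 0.979900
  k2 = f(-0.330000, -2.223417) = 0.601657
  k3 = f(-0.330000, -2.287718) = 0.619057
  k4 = f(-0.160000, -2.179521) = 0.285953
  u ← -2.390000 + (0.34/6)·(k1 + 2k2 + 2k3 + k4) = -2.179921
u(-0.16) ≈ -2.1799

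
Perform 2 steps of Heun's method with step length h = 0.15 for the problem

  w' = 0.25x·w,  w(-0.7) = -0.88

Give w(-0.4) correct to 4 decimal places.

-0.8444

Heun: k1 = f(x_n, w_n); k2 = f(x_n + h, w_n + h·k1); w_{n+1} = w_n + (h/2)·(k1 + k2).
x=-0.700000, w=-0.880000:
  k1 = f(-0.700000, -0.880000) = 0.154000
  k2 = f(-0.550000, -0.856900) = 0.117824
  w ← -0.880000 + (0.15/2)·(0.154000 + 0.117824) = -0.859613
x=-0.550000, w=-0.859613:
  k1 = f(-0.550000, -0.859613) = 0.118197
  k2 = f(-0.400000, -0.841884) = 0.084188
  w ← -0.859613 + (0.15/2)·(0.118197 + 0.084188) = -0.844434
w(-0.4) ≈ -0.8444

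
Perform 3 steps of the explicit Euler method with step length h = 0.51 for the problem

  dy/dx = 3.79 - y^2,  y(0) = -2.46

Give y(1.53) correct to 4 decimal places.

Euler: y_{n+1} = y_n + h·f(x_n, y_n).
x=0.000000, y=-2.460000: f=-2.261600 → y ← -2.460000 + 0.51·(-2.261600) = -3.613416
x=0.510000, y=-3.613416: f=-9.266775 → y ← -3.613416 + 0.51·(-9.266775) = -8.339471
x=1.020000, y=-8.339471: f=-65.756782 → y ← -8.339471 + 0.51·(-65.756782) = -41.875430
y(1.53) ≈ -41.8754

-41.8754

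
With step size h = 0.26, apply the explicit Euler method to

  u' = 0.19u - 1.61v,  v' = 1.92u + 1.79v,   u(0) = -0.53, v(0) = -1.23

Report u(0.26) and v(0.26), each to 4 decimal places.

Euler on (u,v): u_{n+1} = u_n + h·u', v_{n+1} = v_n + h·v'.
0.000000: (-0.530000, -1.230000); f=(1.879600, -3.219300) → (-0.041304, -2.067018)
(u(0.26), v(0.26)) ≈ (-0.0413, -2.0670)

-0.0413, -2.0670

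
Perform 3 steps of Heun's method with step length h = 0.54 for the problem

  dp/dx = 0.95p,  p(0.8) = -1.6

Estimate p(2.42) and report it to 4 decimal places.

Heun: k1 = f(x_n, p_n); k2 = f(x_n + h, p_n + h·k1); p_{n+1} = p_n + (h/2)·(k1 + k2).
x=0.800000, p=-1.600000:
  k1 = f(0.800000, -1.600000) = -1.520000
  k2 = f(1.340000, -2.420800) = -2.299760
  p ← -1.600000 + (0.54/2)·(-1.520000 + (-2.299760)) = -2.631335
x=1.340000, p=-2.631335:
  k1 = f(1.340000, -2.631335) = -2.499768
  k2 = f(1.880000, -3.981210) = -3.782150
  p ← -2.631335 + (0.54/2)·(-2.499768 + (-3.782150)) = -4.327453
x=1.880000, p=-4.327453:
  k1 = f(1.880000, -4.327453) = -4.111080
  k2 = f(2.420000, -6.547437) = -6.220065
  p ← -4.327453 + (0.54/2)·(-4.111080 + (-6.220065)) = -7.116862
p(2.42) ≈ -7.1169

-7.1169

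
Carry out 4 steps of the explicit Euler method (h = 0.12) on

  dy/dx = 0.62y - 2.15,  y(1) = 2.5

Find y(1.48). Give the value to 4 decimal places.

Euler: y_{n+1} = y_n + h·f(x_n, y_n).
x=1.000000, y=2.500000: f=-0.600000 → y ← 2.500000 + 0.12·(-0.600000) = 2.428000
x=1.120000, y=2.428000: f=-0.644640 → y ← 2.428000 + 0.12·(-0.644640) = 2.350643
x=1.240000, y=2.350643: f=-0.692601 → y ← 2.350643 + 0.12·(-0.692601) = 2.267531
x=1.360000, y=2.267531: f=-0.744131 → y ← 2.267531 + 0.12·(-0.744131) = 2.178235
y(1.48) ≈ 2.1782

2.1782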